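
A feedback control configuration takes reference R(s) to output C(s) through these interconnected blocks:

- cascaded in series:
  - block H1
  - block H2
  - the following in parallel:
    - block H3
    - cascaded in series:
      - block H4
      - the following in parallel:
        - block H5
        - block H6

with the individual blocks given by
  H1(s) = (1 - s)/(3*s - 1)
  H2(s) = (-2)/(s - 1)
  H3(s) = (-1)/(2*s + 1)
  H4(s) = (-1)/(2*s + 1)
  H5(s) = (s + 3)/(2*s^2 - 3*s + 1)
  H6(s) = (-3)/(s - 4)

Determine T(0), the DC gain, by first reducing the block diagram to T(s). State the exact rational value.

1. combine H5, H6 in parallel; result (-5*s^2 + 8*s - 15)/(2*s^3 - 11*s^2 + 13*s - 4)
2. combine H4, (H5+H6) in series; result (5*s^2 - 8*s + 15)/(4*s^4 - 20*s^3 + 15*s^2 + 5*s - 4)
3. parallel reduction of H3, (H4*(H5+H6)); result (-2*s^3 + 16*s^2 - 21*s + 19)/(4*s^4 - 20*s^3 + 15*s^2 + 5*s - 4)
4. combine H1, H2, (H3+(H4*(H5+H6))) in series; result (-4*s^3 + 32*s^2 - 42*s + 38)/(12*s^5 - 64*s^4 + 65*s^3 - 17*s + 4)
That last expression is T(s); at s = 0 only the constant terms survive, so T(0) = 38/4 = 19/2.

Hence the answer: 19/2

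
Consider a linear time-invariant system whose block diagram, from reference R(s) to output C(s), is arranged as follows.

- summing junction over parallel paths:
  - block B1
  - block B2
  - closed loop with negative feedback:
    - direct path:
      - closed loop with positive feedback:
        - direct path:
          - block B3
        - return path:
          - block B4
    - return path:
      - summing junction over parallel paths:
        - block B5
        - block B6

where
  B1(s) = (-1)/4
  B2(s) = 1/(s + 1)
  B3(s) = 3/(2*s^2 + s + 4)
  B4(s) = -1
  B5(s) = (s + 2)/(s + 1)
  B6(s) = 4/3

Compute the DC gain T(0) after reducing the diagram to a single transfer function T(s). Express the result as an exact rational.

Answer: 63/68

Working:
(1) close the feedback loop around B3, B4 gives 3/(2*s^2 + s + 7)
(2) combine B5, B6 in parallel gives (7*s + 10)/(3*s + 3)
(3) reduce the feedback loop with forward [B3/(1-B3*B4)] and return (B5+B6) gives (3*s + 3)/(2*s^3 + 3*s^2 + 15*s + 17)
(4) parallel reduction of B1, B2, [[B3/(1-B3*B4)]/(1+[B3/(1-B3*B4)]*(B5+B6))] gives (-2*s^4 + 3*s^3 + 6*s^2 + 52*s + 63)/(8*s^4 + 20*s^3 + 72*s^2 + 128*s + 68)
The step-4 result is T(s). Setting s = 0: T(0) = 63/68.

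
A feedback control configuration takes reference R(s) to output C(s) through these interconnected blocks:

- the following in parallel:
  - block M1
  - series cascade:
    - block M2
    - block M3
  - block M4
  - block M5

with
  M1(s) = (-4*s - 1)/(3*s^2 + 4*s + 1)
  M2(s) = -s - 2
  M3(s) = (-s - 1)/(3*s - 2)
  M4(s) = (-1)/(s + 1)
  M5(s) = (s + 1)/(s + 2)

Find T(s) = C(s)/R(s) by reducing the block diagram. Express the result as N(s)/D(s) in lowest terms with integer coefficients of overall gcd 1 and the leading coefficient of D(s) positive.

[1] reduce the series chain M2, M3, giving (s^2 + 3*s + 2)/(3*s - 2)
[2] sum the parallel branches M1, (M2*M3), M4, M5: this yields T(s), and no further normalization is needed

Therefore the answer is (3*s^5 + 28*s^4 + 39*s^3 + 16*s^2 + 37*s + 10)/(9*s^4 + 24*s^3 + 7*s^2 - 12*s - 4).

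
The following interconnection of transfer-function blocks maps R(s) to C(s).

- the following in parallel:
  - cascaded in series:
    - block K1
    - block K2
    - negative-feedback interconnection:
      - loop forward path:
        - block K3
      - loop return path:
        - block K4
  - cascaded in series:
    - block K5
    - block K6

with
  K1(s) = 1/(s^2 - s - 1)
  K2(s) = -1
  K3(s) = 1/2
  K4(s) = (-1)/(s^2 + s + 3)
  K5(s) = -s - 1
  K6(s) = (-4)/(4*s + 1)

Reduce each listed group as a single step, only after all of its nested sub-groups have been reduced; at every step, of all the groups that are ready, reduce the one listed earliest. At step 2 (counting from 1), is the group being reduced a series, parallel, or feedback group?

Step 1 - collapse the loop (K3 forward, K4 return)
Step 2 - combine K1, K2, [K3/(1+K3*K4)] in series
Step 3 - reduce the series chain K5, K6
Step 4 - parallel reduction of (K1*K2*[K3/(1+K3*K4)]), (K5*K6)
The group at step 2 is a series group.

Therefore the answer is series.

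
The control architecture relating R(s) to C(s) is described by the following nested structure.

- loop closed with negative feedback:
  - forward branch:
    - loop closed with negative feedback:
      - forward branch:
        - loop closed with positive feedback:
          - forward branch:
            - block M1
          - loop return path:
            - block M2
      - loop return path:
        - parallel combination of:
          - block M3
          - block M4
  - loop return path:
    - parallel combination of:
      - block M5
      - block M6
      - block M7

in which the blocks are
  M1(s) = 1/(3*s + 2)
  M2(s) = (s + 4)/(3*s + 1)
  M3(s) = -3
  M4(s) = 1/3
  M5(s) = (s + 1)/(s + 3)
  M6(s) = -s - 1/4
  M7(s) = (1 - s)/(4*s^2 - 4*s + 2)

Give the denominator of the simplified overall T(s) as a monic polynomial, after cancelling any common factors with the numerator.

Reducing step by step:

Step 1 - close the feedback loop around M1, M2 gives (3*s + 1)/(9*s^2 + 8*s - 2)
Step 2 - sum the parallel branches M3, M4 gives (-8)/3
Step 3 - feedback reduction of [M1/(1-M1*M2)], (M3+M4) gives (9*s + 3)/(27*s^2 - 14)
Step 4 - sum the parallel branches M5, M6, M7 gives (-8*s^4 - 10*s^3 + 14*s^2 - 15*s + 7)/(8*s^3 + 16*s^2 - 20*s + 12)
Step 5 - feedback reduction of [[M1/(1-M1*M2)]/(1+[M1/(1-M1*M2)]*(M3+M4))], (M5+M6+M7) gives (72*s^4 + 168*s^3 - 132*s^2 + 48*s + 36)/(144*s^5 + 318*s^4 - 556*s^3 + 7*s^2 + 298*s - 147)
T(s) is the step-5 result (common factors already cancelled). Leading coefficient of the denominator: 144. Divide through by 144 for the monic polynomial.

Answer: s^5 + 53*s^4/24 - 139*s^3/36 + 7*s^2/144 + 149*s/72 - 49/48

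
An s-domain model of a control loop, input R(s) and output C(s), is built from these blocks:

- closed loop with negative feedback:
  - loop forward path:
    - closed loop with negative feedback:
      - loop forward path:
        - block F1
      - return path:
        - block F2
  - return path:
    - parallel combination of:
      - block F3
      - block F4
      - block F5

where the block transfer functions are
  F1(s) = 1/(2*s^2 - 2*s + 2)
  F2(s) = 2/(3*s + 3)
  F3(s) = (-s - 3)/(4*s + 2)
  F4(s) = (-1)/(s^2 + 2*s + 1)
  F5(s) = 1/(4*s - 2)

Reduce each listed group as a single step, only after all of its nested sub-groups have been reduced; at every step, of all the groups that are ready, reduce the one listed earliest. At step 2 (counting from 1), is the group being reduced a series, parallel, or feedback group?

The answer is parallel.

Reasoning:
[1] feedback reduction of F1, F2
[2] reduce the parallel group F3, F4, F5
[3] apply the feedback formula to [F1/(1+F1*F2)], (F3+F4+F5)
At step 2 the group reduced is parallel.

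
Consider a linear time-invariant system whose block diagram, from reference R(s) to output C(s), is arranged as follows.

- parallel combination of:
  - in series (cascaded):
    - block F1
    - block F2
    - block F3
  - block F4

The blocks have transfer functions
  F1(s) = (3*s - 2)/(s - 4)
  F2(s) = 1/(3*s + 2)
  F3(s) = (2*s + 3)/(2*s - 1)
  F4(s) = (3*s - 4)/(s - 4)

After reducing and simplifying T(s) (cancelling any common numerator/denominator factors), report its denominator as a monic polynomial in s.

Reducing step by step:

[1] series reduction of F1, F2, F3, giving (6*s^2 + 5*s - 6)/(6*s^3 - 23*s^2 - 6*s + 8)
[2] parallel reduction of (F1*F2*F3), F4, giving (18*s^3 - 15*s^2 - 5*s + 2)/(6*s^3 - 23*s^2 - 6*s + 8)
No further cancellation is possible in the step-2 result, so that is T(s). Its denominator becomes monic after dividing by the leading coefficient 6.

Answer: s^3 - 23*s^2/6 - s + 4/3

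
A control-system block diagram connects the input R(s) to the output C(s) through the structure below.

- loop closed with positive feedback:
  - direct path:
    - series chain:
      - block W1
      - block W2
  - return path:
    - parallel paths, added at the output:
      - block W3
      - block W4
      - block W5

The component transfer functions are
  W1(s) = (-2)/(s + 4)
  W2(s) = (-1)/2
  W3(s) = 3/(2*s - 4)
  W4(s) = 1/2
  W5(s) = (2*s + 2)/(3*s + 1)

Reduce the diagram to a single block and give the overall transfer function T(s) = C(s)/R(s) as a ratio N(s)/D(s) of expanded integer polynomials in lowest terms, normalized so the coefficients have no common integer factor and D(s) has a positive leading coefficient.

[1] reduce the series chain W1, W2, giving 1/(s + 4)
[2] reduce the parallel group W3, W4, W5, giving (7*s^2 - 7)/(6*s^2 - 10*s - 4)
[3] collapse the loop ((W1*W2) forward, (W3+W4+W5) return), which is the overall transfer function T(s) = C(s)/R(s) in lowest terms

Therefore the answer is (6*s^2 - 10*s - 4)/(6*s^3 + 7*s^2 - 44*s - 9).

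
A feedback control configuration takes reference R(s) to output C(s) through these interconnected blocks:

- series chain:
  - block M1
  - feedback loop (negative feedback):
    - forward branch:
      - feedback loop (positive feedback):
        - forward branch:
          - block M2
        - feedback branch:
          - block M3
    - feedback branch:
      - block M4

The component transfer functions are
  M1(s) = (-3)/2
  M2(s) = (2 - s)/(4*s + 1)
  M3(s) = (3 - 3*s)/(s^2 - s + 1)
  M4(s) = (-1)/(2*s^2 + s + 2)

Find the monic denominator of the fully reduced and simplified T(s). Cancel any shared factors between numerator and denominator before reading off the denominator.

Step 1 - collapse the loop (M2 forward, M3 return) = (-s^3 + 3*s^2 - 3*s + 2)/(4*s^3 - 6*s^2 + 12*s - 5)
Step 2 - collapse the loop ([M2/(1-M2*M3)] forward, M4 return) = (-2*s^5 + 5*s^4 - 5*s^3 + 7*s^2 - 4*s + 4)/(8*s^5 - 8*s^4 + 27*s^3 - 13*s^2 + 22*s - 12)
Step 3 - cascade M1, [[M2/(1-M2*M3)]/(1+[M2/(1-M2*M3)]*M4)] = (6*s^5 - 15*s^4 + 15*s^3 - 21*s^2 + 12*s - 12)/(16*s^5 - 16*s^4 + 54*s^3 - 26*s^2 + 44*s - 24)
No further cancellation is possible in the step-3 result, so that is T(s). Its denominator becomes monic after dividing by the leading coefficient 16.

Therefore the answer is s^5 - s^4 + 27*s^3/8 - 13*s^2/8 + 11*s/4 - 3/2.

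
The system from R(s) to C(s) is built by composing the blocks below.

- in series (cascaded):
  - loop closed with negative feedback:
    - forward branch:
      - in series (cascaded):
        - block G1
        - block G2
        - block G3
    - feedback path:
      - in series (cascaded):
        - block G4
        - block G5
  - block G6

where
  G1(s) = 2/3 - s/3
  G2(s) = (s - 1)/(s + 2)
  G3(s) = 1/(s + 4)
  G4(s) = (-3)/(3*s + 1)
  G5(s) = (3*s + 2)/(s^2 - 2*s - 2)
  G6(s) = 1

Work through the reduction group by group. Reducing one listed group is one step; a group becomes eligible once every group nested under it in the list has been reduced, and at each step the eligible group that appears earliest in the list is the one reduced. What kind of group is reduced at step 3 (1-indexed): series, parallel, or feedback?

Reducing step by step:

Step 1 - reduce the series chain G1, G2, G3
Step 2 - reduce the series chain G4, G5
Step 3 - collapse the loop ((G1*G2*G3) forward, (G4*G5) return)
Step 4 - series reduction of [(G1*G2*G3)/(1+(G1*G2*G3)*(G4*G5))], G6
The group at step 3 is a feedback group.

Answer: feedback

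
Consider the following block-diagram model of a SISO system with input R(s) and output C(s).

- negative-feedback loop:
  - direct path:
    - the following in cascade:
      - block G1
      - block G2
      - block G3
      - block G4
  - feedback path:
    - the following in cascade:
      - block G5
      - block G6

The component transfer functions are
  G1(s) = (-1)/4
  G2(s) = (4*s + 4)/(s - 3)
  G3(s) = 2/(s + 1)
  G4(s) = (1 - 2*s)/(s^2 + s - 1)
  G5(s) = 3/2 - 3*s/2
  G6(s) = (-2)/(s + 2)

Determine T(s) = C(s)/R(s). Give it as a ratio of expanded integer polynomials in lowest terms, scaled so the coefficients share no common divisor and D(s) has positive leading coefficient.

1. series reduction of G1, G2, G3, G4: (4*s - 2)/(s^3 - 2*s^2 - 4*s + 3)
2. reduce the series chain G5, G6: (3*s - 3)/(s + 2)
3. feedback reduction of (G1*G2*G3*G4), (G5*G6); the result is T(s) itself (integer coefficients, no common factor, positive leading denominator coefficient)

Final answer: (4*s^2 + 6*s - 4)/(s^4 + 4*s^2 - 23*s + 12)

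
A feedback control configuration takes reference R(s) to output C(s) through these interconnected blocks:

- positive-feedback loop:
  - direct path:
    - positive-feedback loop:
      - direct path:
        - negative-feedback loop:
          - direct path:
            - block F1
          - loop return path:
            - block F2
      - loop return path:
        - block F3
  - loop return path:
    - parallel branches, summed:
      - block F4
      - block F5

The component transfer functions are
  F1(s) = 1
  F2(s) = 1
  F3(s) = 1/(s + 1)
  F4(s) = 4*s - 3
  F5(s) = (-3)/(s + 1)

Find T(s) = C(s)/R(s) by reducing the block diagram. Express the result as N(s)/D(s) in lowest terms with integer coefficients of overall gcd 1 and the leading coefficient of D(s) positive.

Step 1: collapse the loop (F1 forward, F2 return) = 1/2
Step 2: collapse the loop ([F1/(1+F1*F2)] forward, F3 return) = (s + 1)/(2*s + 1)
Step 3: combine F4, F5 in parallel = (4*s^2 + s - 6)/(s + 1)
Step 4: collapse the loop ([[F1/(1+F1*F2)]/(1-[F1/(1+F1*F2)]*F3)] forward, (F4+F5) return) - this is the overall T(s), already in the required normalized form

Therefore the answer is (-s - 1)/(4*s^2 - s - 7).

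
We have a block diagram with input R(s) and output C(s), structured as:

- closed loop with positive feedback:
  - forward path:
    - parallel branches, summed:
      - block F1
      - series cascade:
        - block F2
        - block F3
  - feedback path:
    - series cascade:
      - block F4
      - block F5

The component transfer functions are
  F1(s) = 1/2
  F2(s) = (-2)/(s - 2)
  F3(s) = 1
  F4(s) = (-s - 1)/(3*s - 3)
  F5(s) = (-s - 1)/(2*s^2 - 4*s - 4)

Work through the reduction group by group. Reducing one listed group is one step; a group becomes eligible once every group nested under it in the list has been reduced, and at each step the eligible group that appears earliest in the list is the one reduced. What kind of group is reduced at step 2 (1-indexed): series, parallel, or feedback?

Step 1. reduce the series chain F2, F3
Step 2. sum the parallel branches F1, (F2*F3)
Step 3. combine F4, F5 in series
Step 4. collapse the loop ((F1+(F2*F3)) forward, (F4*F5) return)
Step 2 collapses a parallel group.

Therefore the answer is parallel.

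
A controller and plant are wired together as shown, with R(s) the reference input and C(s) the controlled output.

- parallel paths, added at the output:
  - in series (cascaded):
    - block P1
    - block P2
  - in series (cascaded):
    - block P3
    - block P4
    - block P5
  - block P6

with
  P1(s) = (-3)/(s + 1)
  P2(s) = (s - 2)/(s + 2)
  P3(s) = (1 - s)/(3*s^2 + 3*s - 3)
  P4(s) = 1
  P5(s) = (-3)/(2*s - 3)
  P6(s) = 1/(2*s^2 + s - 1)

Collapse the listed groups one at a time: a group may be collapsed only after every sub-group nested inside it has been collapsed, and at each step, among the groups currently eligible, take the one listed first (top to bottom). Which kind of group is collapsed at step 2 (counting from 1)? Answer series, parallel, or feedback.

Reducing step by step:

[1] combine P1, P2 in series
[2] series reduction of P3, P4, P5
[3] sum the parallel branches (P1*P2), (P3*P4*P5), P6
At step 2 the group reduced is series.

Answer: series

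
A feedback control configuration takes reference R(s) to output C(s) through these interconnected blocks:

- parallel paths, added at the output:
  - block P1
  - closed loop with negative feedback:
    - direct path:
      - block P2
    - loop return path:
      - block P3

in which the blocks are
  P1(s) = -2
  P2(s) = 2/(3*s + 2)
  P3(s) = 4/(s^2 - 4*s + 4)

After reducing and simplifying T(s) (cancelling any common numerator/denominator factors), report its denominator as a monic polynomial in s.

(1) feedback reduction of P2, P3, giving (2*s^2 - 8*s + 8)/(3*s^3 - 10*s^2 + 4*s + 16)
(2) parallel reduction of P1, [P2/(1+P2*P3)], giving (-6*s^3 + 22*s^2 - 16*s - 24)/(3*s^3 - 10*s^2 + 4*s + 16)
The result of step 2 is T(s) in lowest terms. Its denominator has leading coefficient 3; dividing the denominator through by 3 makes it monic.

Final answer: s^3 - 10*s^2/3 + 4*s/3 + 16/3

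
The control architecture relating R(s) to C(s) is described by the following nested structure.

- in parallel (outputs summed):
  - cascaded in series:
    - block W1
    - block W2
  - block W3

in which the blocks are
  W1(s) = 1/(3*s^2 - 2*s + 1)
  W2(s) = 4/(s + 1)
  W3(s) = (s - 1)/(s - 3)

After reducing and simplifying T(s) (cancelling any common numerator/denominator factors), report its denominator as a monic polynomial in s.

Step 1. multiply W1, W2 (series) gives 4/(3*s^3 + s^2 - s + 1)
Step 2. add (W1*W2), W3 (parallel) gives (3*s^4 - 2*s^3 - 2*s^2 + 6*s - 13)/(3*s^4 - 8*s^3 - 4*s^2 + 4*s - 3)
The result of step 2 is T(s) in lowest terms. Its denominator has leading coefficient 3; dividing the denominator through by 3 makes it monic.

Final answer: s^4 - 8*s^3/3 - 4*s^2/3 + 4*s/3 - 1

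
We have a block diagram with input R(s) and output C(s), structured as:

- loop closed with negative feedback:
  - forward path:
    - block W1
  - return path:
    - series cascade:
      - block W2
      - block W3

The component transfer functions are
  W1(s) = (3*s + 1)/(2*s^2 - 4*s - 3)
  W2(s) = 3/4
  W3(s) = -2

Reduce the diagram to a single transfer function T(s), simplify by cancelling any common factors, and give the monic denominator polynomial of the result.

Step 1 - series reduction of W2, W3 gives (-3)/2
Step 2 - reduce the feedback loop with forward W1 and return (W2*W3) gives (6*s + 2)/(4*s^2 - 17*s - 9)
Step 2 gives the fully reduced T(s), with no common factor left to cancel. The denominator's leading coefficient is 4, so divide each of its coefficients by 4 to get the monic form.

Answer: s^2 - 17*s/4 - 9/4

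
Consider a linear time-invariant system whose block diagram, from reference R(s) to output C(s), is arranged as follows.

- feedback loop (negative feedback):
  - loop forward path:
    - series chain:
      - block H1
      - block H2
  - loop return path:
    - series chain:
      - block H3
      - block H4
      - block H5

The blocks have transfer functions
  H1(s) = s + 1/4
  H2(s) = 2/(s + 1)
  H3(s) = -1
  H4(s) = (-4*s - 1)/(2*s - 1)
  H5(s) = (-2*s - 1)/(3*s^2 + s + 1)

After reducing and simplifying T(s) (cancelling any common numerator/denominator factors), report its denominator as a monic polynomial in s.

Step 1: reduce the series chain H1, H2, giving (4*s + 1)/(2*s + 2)
Step 2: reduce the series chain H3, H4, H5, giving (-8*s^2 - 6*s - 1)/(6*s^3 - s^2 + s - 1)
Step 3: reduce the feedback loop with forward (H1*H2) and return (H3*H4*H5), giving (24*s^4 + 2*s^3 + 3*s^2 - 3*s - 1)/(12*s^4 - 22*s^3 - 32*s^2 - 10*s - 3)
No further cancellation is possible in the step-3 result, so that is T(s). Its denominator becomes monic after dividing by the leading coefficient 12.

Hence the answer: s^4 - 11*s^3/6 - 8*s^2/3 - 5*s/6 - 1/4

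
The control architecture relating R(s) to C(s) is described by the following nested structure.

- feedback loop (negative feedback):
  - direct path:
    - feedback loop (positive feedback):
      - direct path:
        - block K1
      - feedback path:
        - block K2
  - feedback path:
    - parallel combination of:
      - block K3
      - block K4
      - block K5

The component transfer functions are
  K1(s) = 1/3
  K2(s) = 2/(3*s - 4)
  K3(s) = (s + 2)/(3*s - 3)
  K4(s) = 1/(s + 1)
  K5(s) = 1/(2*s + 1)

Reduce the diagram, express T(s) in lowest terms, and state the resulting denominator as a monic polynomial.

First reduce the diagram to T(s).

Step 1. close the feedback loop around K1, K2: (3*s - 4)/(9*s - 14)
Step 2. sum the parallel branches K3, K4, K5: (2*s^3 + 16*s^2 + 4*s - 4)/(6*s^3 + 3*s^2 - 6*s - 3)
Step 3. apply the feedback formula to [K1/(1-K1*K2)], (K3+K4+K5): (18*s^4 - 15*s^3 - 30*s^2 + 15*s + 12)/(60*s^4 - 17*s^3 - 148*s^2 + 29*s + 58)
The result of step 3 is T(s) in lowest terms. Its denominator has leading coefficient 60; dividing the denominator through by 60 makes it monic.

Answer: s^4 - 17*s^3/60 - 37*s^2/15 + 29*s/60 + 29/30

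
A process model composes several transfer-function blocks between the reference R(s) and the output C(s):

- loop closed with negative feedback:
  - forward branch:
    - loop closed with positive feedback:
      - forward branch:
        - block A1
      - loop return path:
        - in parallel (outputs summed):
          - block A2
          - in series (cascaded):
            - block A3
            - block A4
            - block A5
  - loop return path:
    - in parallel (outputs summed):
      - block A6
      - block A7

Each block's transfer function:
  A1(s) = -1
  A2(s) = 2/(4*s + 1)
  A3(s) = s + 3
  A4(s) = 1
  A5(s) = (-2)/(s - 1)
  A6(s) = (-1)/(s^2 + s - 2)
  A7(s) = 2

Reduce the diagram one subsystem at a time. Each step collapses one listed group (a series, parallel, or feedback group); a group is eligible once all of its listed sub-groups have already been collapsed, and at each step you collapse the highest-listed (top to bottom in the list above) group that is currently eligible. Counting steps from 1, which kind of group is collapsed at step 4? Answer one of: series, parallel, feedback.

Step 1: combine A3, A4, A5 in series
Step 2: parallel reduction of A2, (A3*A4*A5)
Step 3: feedback reduction of A1, (A2+(A3*A4*A5))
Step 4: reduce the parallel group A6, A7
Step 5: collapse the loop ([A1/(1-A1*(A2+(A3*A4*A5)))] forward, (A6+A7) return)
Step 4: parallel.

Answer: parallel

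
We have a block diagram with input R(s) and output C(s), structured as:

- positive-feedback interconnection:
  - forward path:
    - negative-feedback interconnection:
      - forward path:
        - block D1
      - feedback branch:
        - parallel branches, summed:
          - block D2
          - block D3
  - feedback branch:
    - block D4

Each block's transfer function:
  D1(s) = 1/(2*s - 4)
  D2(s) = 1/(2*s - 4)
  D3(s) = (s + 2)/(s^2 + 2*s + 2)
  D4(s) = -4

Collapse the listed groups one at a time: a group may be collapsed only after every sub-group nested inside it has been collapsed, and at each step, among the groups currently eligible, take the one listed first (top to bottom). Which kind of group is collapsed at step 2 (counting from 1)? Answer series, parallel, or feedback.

Step 1. combine D2, D3 in parallel
Step 2. reduce the feedback loop with forward D1 and return (D2+D3)
Step 3. close the feedback loop around [D1/(1+D1*(D2+D3))], D4
So the answer for step 2 is feedback.

Hence the answer: feedback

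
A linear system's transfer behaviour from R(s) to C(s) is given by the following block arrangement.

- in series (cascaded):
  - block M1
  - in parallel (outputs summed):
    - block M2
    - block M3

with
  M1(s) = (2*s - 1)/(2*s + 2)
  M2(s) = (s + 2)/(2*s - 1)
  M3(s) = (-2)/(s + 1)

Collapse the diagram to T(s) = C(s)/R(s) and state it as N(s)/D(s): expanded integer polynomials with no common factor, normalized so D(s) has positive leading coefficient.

First reduce the diagram to T(s).

Step 1: reduce the parallel group M2, M3; result (s^2 - s + 4)/(2*s^2 + s - 1)
Step 2: cascade M1, (M2+M3): this yields T(s), and no further normalization is needed

Answer: (s^2 - s + 4)/(2*s^2 + 4*s + 2)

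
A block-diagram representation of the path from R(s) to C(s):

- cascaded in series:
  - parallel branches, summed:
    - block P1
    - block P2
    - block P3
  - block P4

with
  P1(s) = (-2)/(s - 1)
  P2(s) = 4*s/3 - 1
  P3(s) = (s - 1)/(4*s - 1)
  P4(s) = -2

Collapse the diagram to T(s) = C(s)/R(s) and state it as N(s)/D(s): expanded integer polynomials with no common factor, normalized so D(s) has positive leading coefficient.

Answer: (-32*s^3 + 58*s^2 + 22*s - 12)/(12*s^2 - 15*s + 3)

Working:
Step 1. sum the parallel branches P1, P2, P3; result (16*s^3 - 29*s^2 - 11*s + 6)/(12*s^2 - 15*s + 3)
Step 2. combine (P1+P2+P3), P4 in series, giving the overall T(s)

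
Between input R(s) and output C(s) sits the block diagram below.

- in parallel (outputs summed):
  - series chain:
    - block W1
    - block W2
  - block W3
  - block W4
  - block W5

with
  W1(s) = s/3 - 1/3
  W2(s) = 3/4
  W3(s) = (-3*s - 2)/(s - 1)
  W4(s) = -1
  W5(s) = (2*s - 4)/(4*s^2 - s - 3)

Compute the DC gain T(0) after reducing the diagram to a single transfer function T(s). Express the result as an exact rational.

1. reduce the series chain W1, W2, giving s/4 - 1/4
2. sum the parallel branches (W1*W2), W3, W4, W5, giving (4*s^3 - 69*s^2 - 58*s - 25)/(16*s^2 - 4*s - 12)
The step-2 result is T(s). Setting s = 0: T(0) = -25/(-12) = 25/12.

Answer: 25/12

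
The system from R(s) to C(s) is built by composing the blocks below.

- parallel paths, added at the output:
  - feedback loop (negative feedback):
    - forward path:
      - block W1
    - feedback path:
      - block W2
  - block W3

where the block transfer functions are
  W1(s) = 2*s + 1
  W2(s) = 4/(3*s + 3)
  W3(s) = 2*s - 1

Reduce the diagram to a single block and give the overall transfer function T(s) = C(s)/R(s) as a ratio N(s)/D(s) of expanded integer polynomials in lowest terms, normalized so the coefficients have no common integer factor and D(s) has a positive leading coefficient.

Reducing step by step:

Step 1: reduce the feedback loop with forward W1 and return W2 -> (6*s^2 + 9*s + 3)/(11*s + 7)
Step 2: reduce the parallel group [W1/(1+W1*W2)], W3 - this is the overall T(s), already in the required normalized form

Answer: (28*s^2 + 12*s - 4)/(11*s + 7)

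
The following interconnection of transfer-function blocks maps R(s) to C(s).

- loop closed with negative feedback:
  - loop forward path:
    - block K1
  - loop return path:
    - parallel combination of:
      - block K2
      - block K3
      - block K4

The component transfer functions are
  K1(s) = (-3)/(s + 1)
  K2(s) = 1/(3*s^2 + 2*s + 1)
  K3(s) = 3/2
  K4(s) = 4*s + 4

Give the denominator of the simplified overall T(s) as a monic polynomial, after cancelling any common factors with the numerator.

Step 1 - sum the parallel branches K2, K3, K4 -> (24*s^3 + 49*s^2 + 30*s + 13)/(6*s^2 + 4*s + 2)
Step 2 - apply the feedback formula to K1, (K2+K3+K4) -> (18*s^2 + 12*s + 6)/(66*s^3 + 137*s^2 + 84*s + 37)
The result of step 2 is T(s) in lowest terms. Its denominator has leading coefficient 66; dividing the denominator through by 66 makes it monic.

Hence the answer: s^3 + 137*s^2/66 + 14*s/11 + 37/66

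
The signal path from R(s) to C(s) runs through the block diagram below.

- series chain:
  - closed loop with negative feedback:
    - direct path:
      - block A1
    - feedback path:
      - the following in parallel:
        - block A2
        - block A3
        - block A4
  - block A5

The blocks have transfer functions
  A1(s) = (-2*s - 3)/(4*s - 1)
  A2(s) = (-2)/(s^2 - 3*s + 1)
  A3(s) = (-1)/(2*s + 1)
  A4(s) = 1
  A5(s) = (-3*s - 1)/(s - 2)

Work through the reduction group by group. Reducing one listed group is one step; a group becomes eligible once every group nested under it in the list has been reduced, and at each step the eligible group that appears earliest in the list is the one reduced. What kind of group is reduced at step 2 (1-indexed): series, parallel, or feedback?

[1] parallel reduction of A2, A3, A4
[2] collapse the loop (A1 forward, (A2+A3+A4) return)
[3] cascade [A1/(1+A1*(A2+A3+A4))], A5
Step 2: feedback.

Hence the answer: feedback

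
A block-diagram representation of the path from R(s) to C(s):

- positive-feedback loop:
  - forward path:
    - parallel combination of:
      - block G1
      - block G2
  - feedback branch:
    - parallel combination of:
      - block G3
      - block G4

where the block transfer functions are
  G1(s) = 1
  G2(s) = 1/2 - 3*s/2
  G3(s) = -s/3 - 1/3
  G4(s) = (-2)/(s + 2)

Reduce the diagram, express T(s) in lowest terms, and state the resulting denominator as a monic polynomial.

Reducing step by step:

[1] reduce the parallel group G1, G2 = 3/2 - 3*s/2
[2] parallel reduction of G3, G4 = (-s^2 - 3*s - 8)/(3*s + 6)
[3] reduce the feedback loop with forward (G1+G2) and return (G3+G4) = (3*s^2 + 3*s - 6)/(s^3 + 2*s^2 + 3*s - 12)
T(s) is the step-3 result (common factors already cancelled). Leading coefficient of the denominator: 1, so no rescaling is needed.

Answer: s^3 + 2*s^2 + 3*s - 12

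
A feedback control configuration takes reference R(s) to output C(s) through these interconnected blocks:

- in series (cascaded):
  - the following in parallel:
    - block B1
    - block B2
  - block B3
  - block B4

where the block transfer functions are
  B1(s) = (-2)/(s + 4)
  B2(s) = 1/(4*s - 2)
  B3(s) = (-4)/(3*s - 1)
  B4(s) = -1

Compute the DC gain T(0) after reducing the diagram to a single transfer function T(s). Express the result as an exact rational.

First reduce the diagram to T(s).

Step 1: combine B1, B2 in parallel = (8 - 7*s)/(4*s^2 + 14*s - 8)
Step 2: cascade (B1+B2), B3, B4 = (16 - 14*s)/(6*s^3 + 19*s^2 - 19*s + 4)
That last expression is T(s); at s = 0 only the constant terms survive, so T(0) = 16/4 = 4.

Answer: 4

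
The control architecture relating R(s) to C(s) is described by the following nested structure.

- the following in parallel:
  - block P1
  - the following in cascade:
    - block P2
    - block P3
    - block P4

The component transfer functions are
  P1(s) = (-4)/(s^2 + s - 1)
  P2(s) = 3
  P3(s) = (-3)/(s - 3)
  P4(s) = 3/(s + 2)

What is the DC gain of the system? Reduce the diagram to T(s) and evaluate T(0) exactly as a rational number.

(1) multiply P2, P3, P4 (series) = (-27)/(s^2 - s - 6)
(2) add P1, (P2*P3*P4) (parallel) = (-31*s^2 - 23*s + 51)/(s^4 - 8*s^2 - 5*s + 6)
Step 2 gives the overall T(s). Then T(0) = 51/6 = 17/2.

Final answer: 17/2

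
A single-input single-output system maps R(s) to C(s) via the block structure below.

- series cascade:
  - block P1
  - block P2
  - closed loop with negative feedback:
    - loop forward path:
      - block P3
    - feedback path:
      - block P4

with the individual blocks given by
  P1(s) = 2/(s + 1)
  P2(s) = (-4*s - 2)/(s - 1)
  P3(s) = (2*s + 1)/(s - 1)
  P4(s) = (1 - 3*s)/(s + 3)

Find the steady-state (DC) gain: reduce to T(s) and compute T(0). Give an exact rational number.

[1] reduce the feedback loop with forward P3 and return P4 = (-2*s^2 - 7*s - 3)/(5*s^2 - s + 2)
[2] cascade P1, P2, [P3/(1+P3*P4)] = (16*s^3 + 64*s^2 + 52*s + 12)/(5*s^4 - s^3 - 3*s^2 + s - 2)
DC gain: substitute s = 0 into T(s) from step 2: T(0) = 12/(-2) = -6.

Final answer: -6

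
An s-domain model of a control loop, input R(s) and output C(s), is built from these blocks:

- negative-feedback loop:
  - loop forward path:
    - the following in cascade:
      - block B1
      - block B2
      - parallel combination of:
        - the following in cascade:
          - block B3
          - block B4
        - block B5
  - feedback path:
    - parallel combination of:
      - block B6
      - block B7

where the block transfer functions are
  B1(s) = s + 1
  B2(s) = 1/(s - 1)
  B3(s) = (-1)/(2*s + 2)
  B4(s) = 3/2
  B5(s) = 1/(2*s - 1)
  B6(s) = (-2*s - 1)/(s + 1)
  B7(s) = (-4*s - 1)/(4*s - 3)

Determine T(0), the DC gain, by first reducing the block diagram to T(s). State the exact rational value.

The answer is -21/2.

Reasoning:
[1] multiply B3, B4 (series) -> (-3)/(4*s + 4)
[2] parallel reduction of (B3*B4), B5 -> (7 - 2*s)/(8*s^2 + 4*s - 4)
[3] multiply B1, B2, ((B3*B4)+B5) (series) -> (7 - 2*s)/(8*s^2 - 12*s + 4)
[4] add B6, B7 (parallel) -> (-12*s^2 - 3*s + 2)/(4*s^2 + s - 3)
[5] reduce the feedback loop with forward (B1*B2*((B3*B4)+B5)) and return (B6+B7) -> (-8*s^3 + 26*s^2 + 13*s - 21)/(32*s^4 - 16*s^3 - 98*s^2 + 15*s + 2)
That last expression is T(s); at s = 0 only the constant terms survive, so T(0) = -21/2.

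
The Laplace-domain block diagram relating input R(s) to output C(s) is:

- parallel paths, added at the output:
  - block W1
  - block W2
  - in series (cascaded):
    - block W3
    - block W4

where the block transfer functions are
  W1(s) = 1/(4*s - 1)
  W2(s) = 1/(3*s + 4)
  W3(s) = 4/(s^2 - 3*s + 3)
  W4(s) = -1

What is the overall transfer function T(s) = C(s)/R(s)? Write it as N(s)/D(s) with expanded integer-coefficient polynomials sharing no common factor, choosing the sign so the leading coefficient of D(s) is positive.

Step 1: reduce the series chain W3, W4; result (-4)/(s^2 - 3*s + 3)
Step 2: add W1, W2, (W3*W4) (parallel), which is the overall transfer function T(s) = C(s)/R(s) in lowest terms

Final answer: (7*s^3 - 66*s^2 - 40*s + 25)/(12*s^4 - 23*s^3 - 7*s^2 + 51*s - 12)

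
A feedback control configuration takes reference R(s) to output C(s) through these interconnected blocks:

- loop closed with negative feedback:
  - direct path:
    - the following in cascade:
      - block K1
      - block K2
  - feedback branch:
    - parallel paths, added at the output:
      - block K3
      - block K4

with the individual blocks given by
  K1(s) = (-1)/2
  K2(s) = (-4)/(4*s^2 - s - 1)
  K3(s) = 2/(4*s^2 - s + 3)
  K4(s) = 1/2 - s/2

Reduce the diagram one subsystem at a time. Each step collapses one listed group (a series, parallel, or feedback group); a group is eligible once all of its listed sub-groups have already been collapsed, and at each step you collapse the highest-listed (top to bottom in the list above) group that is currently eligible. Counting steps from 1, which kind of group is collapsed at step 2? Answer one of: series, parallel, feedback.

Step 1. reduce the series chain K1, K2
Step 2. combine K3, K4 in parallel
Step 3. close the feedback loop around (K1*K2), (K3+K4)
At step 2 the group reduced is parallel.

Hence the answer: parallel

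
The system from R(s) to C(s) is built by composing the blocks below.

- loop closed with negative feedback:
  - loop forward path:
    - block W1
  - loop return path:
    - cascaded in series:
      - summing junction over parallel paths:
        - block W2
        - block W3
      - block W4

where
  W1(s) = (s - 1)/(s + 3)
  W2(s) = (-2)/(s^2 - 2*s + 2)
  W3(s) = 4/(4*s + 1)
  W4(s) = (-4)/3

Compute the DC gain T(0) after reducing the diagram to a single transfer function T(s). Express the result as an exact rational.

1. sum the parallel branches W2, W3: (4*s^2 - 16*s + 6)/(4*s^3 - 7*s^2 + 6*s + 2)
2. series reduction of (W2+W3), W4: (-16*s^2 + 64*s - 24)/(12*s^3 - 21*s^2 + 18*s + 6)
3. close the feedback loop around W1, ((W2+W3)*W4): (12*s^4 - 33*s^3 + 39*s^2 - 12*s - 6)/(12*s^4 - s^3 + 35*s^2 - 28*s + 42)
The step-3 result is T(s). Setting s = 0: T(0) = -6/42 = -1/7.

Hence the answer: -1/7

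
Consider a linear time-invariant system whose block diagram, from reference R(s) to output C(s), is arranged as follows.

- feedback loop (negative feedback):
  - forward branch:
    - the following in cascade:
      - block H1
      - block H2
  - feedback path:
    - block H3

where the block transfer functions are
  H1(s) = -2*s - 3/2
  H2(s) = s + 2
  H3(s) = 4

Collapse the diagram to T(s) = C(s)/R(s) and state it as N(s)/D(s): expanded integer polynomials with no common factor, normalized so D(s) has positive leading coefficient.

1. cascade H1, H2 -> -2*s^2 - 11*s/2 - 3
2. close the feedback loop around (H1*H2), H3, giving the overall T(s)

Answer: (4*s^2 + 11*s + 6)/(16*s^2 + 44*s + 22)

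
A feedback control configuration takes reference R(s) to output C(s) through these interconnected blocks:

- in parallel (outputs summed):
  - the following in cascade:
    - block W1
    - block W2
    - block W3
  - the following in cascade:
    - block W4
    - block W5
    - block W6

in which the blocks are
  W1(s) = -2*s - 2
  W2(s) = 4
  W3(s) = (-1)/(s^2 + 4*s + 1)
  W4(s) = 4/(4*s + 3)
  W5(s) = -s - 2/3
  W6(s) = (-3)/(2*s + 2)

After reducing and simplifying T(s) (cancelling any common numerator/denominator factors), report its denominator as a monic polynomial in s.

[1] multiply W1, W2, W3 (series) gives (8*s + 8)/(s^2 + 4*s + 1)
[2] reduce the series chain W4, W5, W6 gives (6*s + 4)/(4*s^2 + 7*s + 3)
[3] add (W1*W2*W3), (W4*W5*W6) (parallel) gives (38*s^3 + 116*s^2 + 102*s + 28)/(4*s^4 + 23*s^3 + 35*s^2 + 19*s + 3)
That last expression is T(s), already simplified. Scaling its denominator by 1/4 (the reciprocal of the leading coefficient) yields the monic denominator.

Therefore the answer is s^4 + 23*s^3/4 + 35*s^2/4 + 19*s/4 + 3/4.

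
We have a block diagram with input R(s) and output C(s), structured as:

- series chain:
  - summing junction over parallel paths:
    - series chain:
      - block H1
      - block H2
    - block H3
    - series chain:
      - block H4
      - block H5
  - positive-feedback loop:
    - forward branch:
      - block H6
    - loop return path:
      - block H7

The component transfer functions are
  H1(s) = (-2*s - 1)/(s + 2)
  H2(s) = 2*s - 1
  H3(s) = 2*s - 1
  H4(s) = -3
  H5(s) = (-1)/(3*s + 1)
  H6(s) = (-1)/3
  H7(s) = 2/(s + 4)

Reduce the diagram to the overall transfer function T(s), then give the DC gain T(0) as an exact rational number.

Reducing step by step:

[1] reduce the series chain H1, H2: (1 - 4*s^2)/(s + 2)
[2] cascade H4, H5: 3/(3*s + 1)
[3] add (H1*H2), H3, (H4*H5) (parallel): (-6*s^3 + 7*s^2 + 3*s + 5)/(3*s^2 + 7*s + 2)
[4] apply the feedback formula to H6, H7: (-s - 4)/(3*s + 14)
[5] reduce the series chain ((H1*H2)+H3+(H4*H5)), [H6/(1-H6*H7)]: (6*s^4 + 17*s^3 - 31*s^2 - 17*s - 20)/(9*s^3 + 63*s^2 + 104*s + 28)
The step-5 result is T(s). Setting s = 0: T(0) = -20/28 = -5/7.

Answer: -5/7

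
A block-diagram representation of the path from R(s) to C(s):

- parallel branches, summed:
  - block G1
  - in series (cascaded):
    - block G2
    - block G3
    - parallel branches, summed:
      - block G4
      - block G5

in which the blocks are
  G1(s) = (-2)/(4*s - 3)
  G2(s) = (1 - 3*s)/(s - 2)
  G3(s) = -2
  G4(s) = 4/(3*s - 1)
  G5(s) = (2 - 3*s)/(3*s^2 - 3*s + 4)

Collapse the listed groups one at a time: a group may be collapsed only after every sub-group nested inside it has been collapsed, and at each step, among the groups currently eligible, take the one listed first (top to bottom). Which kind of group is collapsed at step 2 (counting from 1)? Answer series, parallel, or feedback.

Answer: series

Working:
Step 1: reduce the parallel group G4, G5
Step 2: series reduction of G2, G3, (G4+G5)
Step 3: parallel reduction of G1, (G2*G3*(G4+G5))
Step 2 collapses a series group.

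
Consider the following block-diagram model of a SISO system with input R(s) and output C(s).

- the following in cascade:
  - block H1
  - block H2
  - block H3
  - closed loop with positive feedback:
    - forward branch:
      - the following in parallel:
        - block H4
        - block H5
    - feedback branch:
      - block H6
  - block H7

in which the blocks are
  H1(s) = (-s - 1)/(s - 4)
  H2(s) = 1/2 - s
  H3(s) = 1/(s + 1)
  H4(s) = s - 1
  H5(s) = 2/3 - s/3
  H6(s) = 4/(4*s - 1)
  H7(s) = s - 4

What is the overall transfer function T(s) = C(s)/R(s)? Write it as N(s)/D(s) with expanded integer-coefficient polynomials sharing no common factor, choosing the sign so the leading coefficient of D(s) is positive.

First reduce the diagram to T(s).

[1] reduce the parallel group H4, H5: 2*s/3 - 1/3
[2] feedback reduction of (H4+H5), H6: (8*s^2 - 6*s + 1)/(4*s + 1)
[3] combine H1, H2, H3, [(H4+H5)/(1-(H4+H5)*H6)], H7 in series: this yields T(s), and no further normalization is needed

Answer: (16*s^3 - 20*s^2 + 8*s - 1)/(8*s + 2)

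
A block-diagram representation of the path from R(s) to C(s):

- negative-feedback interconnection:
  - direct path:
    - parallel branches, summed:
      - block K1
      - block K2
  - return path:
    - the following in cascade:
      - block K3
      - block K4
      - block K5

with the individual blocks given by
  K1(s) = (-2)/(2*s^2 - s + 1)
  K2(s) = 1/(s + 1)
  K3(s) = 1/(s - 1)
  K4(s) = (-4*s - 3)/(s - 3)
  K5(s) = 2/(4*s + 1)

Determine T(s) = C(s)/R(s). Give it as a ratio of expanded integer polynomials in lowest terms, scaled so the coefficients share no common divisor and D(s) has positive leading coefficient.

First reduce the diagram to T(s).

Step 1: reduce the parallel group K1, K2 gives (2*s^2 - 3*s - 1)/(2*s^3 + s^2 + 1)
Step 2: multiply K3, K4, K5 (series) gives (-8*s - 6)/(4*s^3 - 15*s^2 + 8*s + 3)
Step 3: apply the feedback formula to (K1+K2), (K3*K4*K5), which is the overall transfer function T(s) = C(s)/R(s) in lowest terms

Answer: (8*s^5 - 42*s^4 + 57*s^3 - 3*s^2 - 17*s - 3)/(8*s^6 - 26*s^5 + s^4 + 2*s^3 + 34*s + 9)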